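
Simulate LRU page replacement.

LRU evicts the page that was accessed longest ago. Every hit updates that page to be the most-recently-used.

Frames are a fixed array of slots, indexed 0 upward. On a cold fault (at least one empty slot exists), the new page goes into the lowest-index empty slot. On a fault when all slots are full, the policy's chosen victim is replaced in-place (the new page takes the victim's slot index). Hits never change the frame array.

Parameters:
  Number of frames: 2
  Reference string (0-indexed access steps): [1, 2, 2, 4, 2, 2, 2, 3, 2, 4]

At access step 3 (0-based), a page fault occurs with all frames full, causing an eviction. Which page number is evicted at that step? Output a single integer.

Step 0: ref 1 -> FAULT, frames=[1,-]
Step 1: ref 2 -> FAULT, frames=[1,2]
Step 2: ref 2 -> HIT, frames=[1,2]
Step 3: ref 4 -> FAULT, evict 1, frames=[4,2]
At step 3: evicted page 1

Answer: 1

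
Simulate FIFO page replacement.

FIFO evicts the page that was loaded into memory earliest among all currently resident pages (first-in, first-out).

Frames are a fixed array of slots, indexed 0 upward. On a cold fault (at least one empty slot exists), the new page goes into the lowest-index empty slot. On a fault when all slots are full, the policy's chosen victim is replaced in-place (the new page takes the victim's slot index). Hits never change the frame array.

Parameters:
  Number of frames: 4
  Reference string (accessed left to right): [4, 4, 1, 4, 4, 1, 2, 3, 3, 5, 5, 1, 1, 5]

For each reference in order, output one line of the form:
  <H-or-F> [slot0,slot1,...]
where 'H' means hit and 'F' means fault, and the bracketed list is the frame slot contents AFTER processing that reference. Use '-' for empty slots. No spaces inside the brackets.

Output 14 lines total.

F [4,-,-,-]
H [4,-,-,-]
F [4,1,-,-]
H [4,1,-,-]
H [4,1,-,-]
H [4,1,-,-]
F [4,1,2,-]
F [4,1,2,3]
H [4,1,2,3]
F [5,1,2,3]
H [5,1,2,3]
H [5,1,2,3]
H [5,1,2,3]
H [5,1,2,3]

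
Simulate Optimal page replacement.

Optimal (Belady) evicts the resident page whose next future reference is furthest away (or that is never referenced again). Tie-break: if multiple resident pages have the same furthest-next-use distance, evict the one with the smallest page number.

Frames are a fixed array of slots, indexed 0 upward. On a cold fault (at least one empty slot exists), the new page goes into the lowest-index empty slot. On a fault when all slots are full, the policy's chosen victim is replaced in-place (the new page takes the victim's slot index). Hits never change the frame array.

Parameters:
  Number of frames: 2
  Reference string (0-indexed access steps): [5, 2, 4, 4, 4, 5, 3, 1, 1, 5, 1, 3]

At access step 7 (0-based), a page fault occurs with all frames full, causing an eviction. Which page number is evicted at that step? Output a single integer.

Step 0: ref 5 -> FAULT, frames=[5,-]
Step 1: ref 2 -> FAULT, frames=[5,2]
Step 2: ref 4 -> FAULT, evict 2, frames=[5,4]
Step 3: ref 4 -> HIT, frames=[5,4]
Step 4: ref 4 -> HIT, frames=[5,4]
Step 5: ref 5 -> HIT, frames=[5,4]
Step 6: ref 3 -> FAULT, evict 4, frames=[5,3]
Step 7: ref 1 -> FAULT, evict 3, frames=[5,1]
At step 7: evicted page 3

Answer: 3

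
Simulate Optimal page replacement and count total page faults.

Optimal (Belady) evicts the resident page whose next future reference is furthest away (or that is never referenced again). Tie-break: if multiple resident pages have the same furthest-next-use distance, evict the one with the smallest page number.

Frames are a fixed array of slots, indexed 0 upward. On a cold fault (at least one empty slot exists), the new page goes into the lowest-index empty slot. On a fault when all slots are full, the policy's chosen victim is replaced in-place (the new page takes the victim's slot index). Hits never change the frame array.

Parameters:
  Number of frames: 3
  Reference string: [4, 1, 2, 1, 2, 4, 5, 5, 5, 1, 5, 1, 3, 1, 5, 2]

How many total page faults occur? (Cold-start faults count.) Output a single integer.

Answer: 6

Derivation:
Step 0: ref 4 → FAULT, frames=[4,-,-]
Step 1: ref 1 → FAULT, frames=[4,1,-]
Step 2: ref 2 → FAULT, frames=[4,1,2]
Step 3: ref 1 → HIT, frames=[4,1,2]
Step 4: ref 2 → HIT, frames=[4,1,2]
Step 5: ref 4 → HIT, frames=[4,1,2]
Step 6: ref 5 → FAULT (evict 4), frames=[5,1,2]
Step 7: ref 5 → HIT, frames=[5,1,2]
Step 8: ref 5 → HIT, frames=[5,1,2]
Step 9: ref 1 → HIT, frames=[5,1,2]
Step 10: ref 5 → HIT, frames=[5,1,2]
Step 11: ref 1 → HIT, frames=[5,1,2]
Step 12: ref 3 → FAULT (evict 2), frames=[5,1,3]
Step 13: ref 1 → HIT, frames=[5,1,3]
Step 14: ref 5 → HIT, frames=[5,1,3]
Step 15: ref 2 → FAULT (evict 1), frames=[5,2,3]
Total faults: 6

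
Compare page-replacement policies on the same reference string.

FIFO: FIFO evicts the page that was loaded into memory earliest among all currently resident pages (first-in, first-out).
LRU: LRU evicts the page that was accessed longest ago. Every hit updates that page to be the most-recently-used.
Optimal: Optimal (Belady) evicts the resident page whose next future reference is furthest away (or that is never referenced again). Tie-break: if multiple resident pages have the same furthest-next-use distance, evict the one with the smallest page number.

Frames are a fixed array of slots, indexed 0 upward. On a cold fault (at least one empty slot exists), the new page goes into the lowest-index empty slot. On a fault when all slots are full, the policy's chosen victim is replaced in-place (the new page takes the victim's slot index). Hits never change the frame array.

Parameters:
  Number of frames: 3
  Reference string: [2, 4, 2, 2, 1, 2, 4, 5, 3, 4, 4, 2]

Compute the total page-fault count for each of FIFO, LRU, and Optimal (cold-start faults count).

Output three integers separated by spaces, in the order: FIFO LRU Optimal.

--- FIFO ---
  step 0: ref 2 -> FAULT, frames=[2,-,-] (faults so far: 1)
  step 1: ref 4 -> FAULT, frames=[2,4,-] (faults so far: 2)
  step 2: ref 2 -> HIT, frames=[2,4,-] (faults so far: 2)
  step 3: ref 2 -> HIT, frames=[2,4,-] (faults so far: 2)
  step 4: ref 1 -> FAULT, frames=[2,4,1] (faults so far: 3)
  step 5: ref 2 -> HIT, frames=[2,4,1] (faults so far: 3)
  step 6: ref 4 -> HIT, frames=[2,4,1] (faults so far: 3)
  step 7: ref 5 -> FAULT, evict 2, frames=[5,4,1] (faults so far: 4)
  step 8: ref 3 -> FAULT, evict 4, frames=[5,3,1] (faults so far: 5)
  step 9: ref 4 -> FAULT, evict 1, frames=[5,3,4] (faults so far: 6)
  step 10: ref 4 -> HIT, frames=[5,3,4] (faults so far: 6)
  step 11: ref 2 -> FAULT, evict 5, frames=[2,3,4] (faults so far: 7)
  FIFO total faults: 7
--- LRU ---
  step 0: ref 2 -> FAULT, frames=[2,-,-] (faults so far: 1)
  step 1: ref 4 -> FAULT, frames=[2,4,-] (faults so far: 2)
  step 2: ref 2 -> HIT, frames=[2,4,-] (faults so far: 2)
  step 3: ref 2 -> HIT, frames=[2,4,-] (faults so far: 2)
  step 4: ref 1 -> FAULT, frames=[2,4,1] (faults so far: 3)
  step 5: ref 2 -> HIT, frames=[2,4,1] (faults so far: 3)
  step 6: ref 4 -> HIT, frames=[2,4,1] (faults so far: 3)
  step 7: ref 5 -> FAULT, evict 1, frames=[2,4,5] (faults so far: 4)
  step 8: ref 3 -> FAULT, evict 2, frames=[3,4,5] (faults so far: 5)
  step 9: ref 4 -> HIT, frames=[3,4,5] (faults so far: 5)
  step 10: ref 4 -> HIT, frames=[3,4,5] (faults so far: 5)
  step 11: ref 2 -> FAULT, evict 5, frames=[3,4,2] (faults so far: 6)
  LRU total faults: 6
--- Optimal ---
  step 0: ref 2 -> FAULT, frames=[2,-,-] (faults so far: 1)
  step 1: ref 4 -> FAULT, frames=[2,4,-] (faults so far: 2)
  step 2: ref 2 -> HIT, frames=[2,4,-] (faults so far: 2)
  step 3: ref 2 -> HIT, frames=[2,4,-] (faults so far: 2)
  step 4: ref 1 -> FAULT, frames=[2,4,1] (faults so far: 3)
  step 5: ref 2 -> HIT, frames=[2,4,1] (faults so far: 3)
  step 6: ref 4 -> HIT, frames=[2,4,1] (faults so far: 3)
  step 7: ref 5 -> FAULT, evict 1, frames=[2,4,5] (faults so far: 4)
  step 8: ref 3 -> FAULT, evict 5, frames=[2,4,3] (faults so far: 5)
  step 9: ref 4 -> HIT, frames=[2,4,3] (faults so far: 5)
  step 10: ref 4 -> HIT, frames=[2,4,3] (faults so far: 5)
  step 11: ref 2 -> HIT, frames=[2,4,3] (faults so far: 5)
  Optimal total faults: 5

Answer: 7 6 5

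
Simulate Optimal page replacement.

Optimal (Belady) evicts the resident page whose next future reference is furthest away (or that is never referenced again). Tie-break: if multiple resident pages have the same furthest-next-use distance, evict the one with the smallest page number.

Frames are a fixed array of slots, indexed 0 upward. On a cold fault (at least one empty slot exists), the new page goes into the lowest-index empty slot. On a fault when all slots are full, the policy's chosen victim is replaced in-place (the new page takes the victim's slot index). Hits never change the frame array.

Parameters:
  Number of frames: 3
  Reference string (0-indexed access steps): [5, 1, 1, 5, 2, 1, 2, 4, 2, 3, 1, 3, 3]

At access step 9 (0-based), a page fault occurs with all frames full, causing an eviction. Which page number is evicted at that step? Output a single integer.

Step 0: ref 5 -> FAULT, frames=[5,-,-]
Step 1: ref 1 -> FAULT, frames=[5,1,-]
Step 2: ref 1 -> HIT, frames=[5,1,-]
Step 3: ref 5 -> HIT, frames=[5,1,-]
Step 4: ref 2 -> FAULT, frames=[5,1,2]
Step 5: ref 1 -> HIT, frames=[5,1,2]
Step 6: ref 2 -> HIT, frames=[5,1,2]
Step 7: ref 4 -> FAULT, evict 5, frames=[4,1,2]
Step 8: ref 2 -> HIT, frames=[4,1,2]
Step 9: ref 3 -> FAULT, evict 2, frames=[4,1,3]
At step 9: evicted page 2

Answer: 2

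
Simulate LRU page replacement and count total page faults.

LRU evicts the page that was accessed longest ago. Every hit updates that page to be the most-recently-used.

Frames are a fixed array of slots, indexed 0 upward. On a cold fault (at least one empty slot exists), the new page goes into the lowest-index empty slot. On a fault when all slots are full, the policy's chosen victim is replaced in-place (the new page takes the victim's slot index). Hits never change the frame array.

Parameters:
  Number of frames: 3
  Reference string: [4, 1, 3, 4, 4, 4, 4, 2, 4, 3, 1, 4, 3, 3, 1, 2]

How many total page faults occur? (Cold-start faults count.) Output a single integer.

Answer: 6

Derivation:
Step 0: ref 4 → FAULT, frames=[4,-,-]
Step 1: ref 1 → FAULT, frames=[4,1,-]
Step 2: ref 3 → FAULT, frames=[4,1,3]
Step 3: ref 4 → HIT, frames=[4,1,3]
Step 4: ref 4 → HIT, frames=[4,1,3]
Step 5: ref 4 → HIT, frames=[4,1,3]
Step 6: ref 4 → HIT, frames=[4,1,3]
Step 7: ref 2 → FAULT (evict 1), frames=[4,2,3]
Step 8: ref 4 → HIT, frames=[4,2,3]
Step 9: ref 3 → HIT, frames=[4,2,3]
Step 10: ref 1 → FAULT (evict 2), frames=[4,1,3]
Step 11: ref 4 → HIT, frames=[4,1,3]
Step 12: ref 3 → HIT, frames=[4,1,3]
Step 13: ref 3 → HIT, frames=[4,1,3]
Step 14: ref 1 → HIT, frames=[4,1,3]
Step 15: ref 2 → FAULT (evict 4), frames=[2,1,3]
Total faults: 6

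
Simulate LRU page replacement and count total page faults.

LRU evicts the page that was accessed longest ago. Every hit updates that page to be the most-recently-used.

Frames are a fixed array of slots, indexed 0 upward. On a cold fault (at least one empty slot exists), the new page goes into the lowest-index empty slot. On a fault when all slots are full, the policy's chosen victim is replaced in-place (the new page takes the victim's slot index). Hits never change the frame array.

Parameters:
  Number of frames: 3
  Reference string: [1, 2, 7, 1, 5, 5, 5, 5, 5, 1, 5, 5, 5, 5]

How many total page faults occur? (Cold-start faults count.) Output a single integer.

Step 0: ref 1 → FAULT, frames=[1,-,-]
Step 1: ref 2 → FAULT, frames=[1,2,-]
Step 2: ref 7 → FAULT, frames=[1,2,7]
Step 3: ref 1 → HIT, frames=[1,2,7]
Step 4: ref 5 → FAULT (evict 2), frames=[1,5,7]
Step 5: ref 5 → HIT, frames=[1,5,7]
Step 6: ref 5 → HIT, frames=[1,5,7]
Step 7: ref 5 → HIT, frames=[1,5,7]
Step 8: ref 5 → HIT, frames=[1,5,7]
Step 9: ref 1 → HIT, frames=[1,5,7]
Step 10: ref 5 → HIT, frames=[1,5,7]
Step 11: ref 5 → HIT, frames=[1,5,7]
Step 12: ref 5 → HIT, frames=[1,5,7]
Step 13: ref 5 → HIT, frames=[1,5,7]
Total faults: 4

Answer: 4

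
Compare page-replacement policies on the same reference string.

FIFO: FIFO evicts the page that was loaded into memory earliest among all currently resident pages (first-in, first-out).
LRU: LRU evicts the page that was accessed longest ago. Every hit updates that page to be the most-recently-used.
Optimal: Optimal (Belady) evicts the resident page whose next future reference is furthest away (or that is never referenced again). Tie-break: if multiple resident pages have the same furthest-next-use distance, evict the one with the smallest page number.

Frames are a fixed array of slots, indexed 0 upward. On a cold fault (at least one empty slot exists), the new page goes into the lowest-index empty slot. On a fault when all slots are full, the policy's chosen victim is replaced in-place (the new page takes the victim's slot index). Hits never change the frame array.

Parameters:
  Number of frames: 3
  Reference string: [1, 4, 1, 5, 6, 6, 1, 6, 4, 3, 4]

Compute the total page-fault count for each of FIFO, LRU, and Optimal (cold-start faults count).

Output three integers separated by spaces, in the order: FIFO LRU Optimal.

--- FIFO ---
  step 0: ref 1 -> FAULT, frames=[1,-,-] (faults so far: 1)
  step 1: ref 4 -> FAULT, frames=[1,4,-] (faults so far: 2)
  step 2: ref 1 -> HIT, frames=[1,4,-] (faults so far: 2)
  step 3: ref 5 -> FAULT, frames=[1,4,5] (faults so far: 3)
  step 4: ref 6 -> FAULT, evict 1, frames=[6,4,5] (faults so far: 4)
  step 5: ref 6 -> HIT, frames=[6,4,5] (faults so far: 4)
  step 6: ref 1 -> FAULT, evict 4, frames=[6,1,5] (faults so far: 5)
  step 7: ref 6 -> HIT, frames=[6,1,5] (faults so far: 5)
  step 8: ref 4 -> FAULT, evict 5, frames=[6,1,4] (faults so far: 6)
  step 9: ref 3 -> FAULT, evict 6, frames=[3,1,4] (faults so far: 7)
  step 10: ref 4 -> HIT, frames=[3,1,4] (faults so far: 7)
  FIFO total faults: 7
--- LRU ---
  step 0: ref 1 -> FAULT, frames=[1,-,-] (faults so far: 1)
  step 1: ref 4 -> FAULT, frames=[1,4,-] (faults so far: 2)
  step 2: ref 1 -> HIT, frames=[1,4,-] (faults so far: 2)
  step 3: ref 5 -> FAULT, frames=[1,4,5] (faults so far: 3)
  step 4: ref 6 -> FAULT, evict 4, frames=[1,6,5] (faults so far: 4)
  step 5: ref 6 -> HIT, frames=[1,6,5] (faults so far: 4)
  step 6: ref 1 -> HIT, frames=[1,6,5] (faults so far: 4)
  step 7: ref 6 -> HIT, frames=[1,6,5] (faults so far: 4)
  step 8: ref 4 -> FAULT, evict 5, frames=[1,6,4] (faults so far: 5)
  step 9: ref 3 -> FAULT, evict 1, frames=[3,6,4] (faults so far: 6)
  step 10: ref 4 -> HIT, frames=[3,6,4] (faults so far: 6)
  LRU total faults: 6
--- Optimal ---
  step 0: ref 1 -> FAULT, frames=[1,-,-] (faults so far: 1)
  step 1: ref 4 -> FAULT, frames=[1,4,-] (faults so far: 2)
  step 2: ref 1 -> HIT, frames=[1,4,-] (faults so far: 2)
  step 3: ref 5 -> FAULT, frames=[1,4,5] (faults so far: 3)
  step 4: ref 6 -> FAULT, evict 5, frames=[1,4,6] (faults so far: 4)
  step 5: ref 6 -> HIT, frames=[1,4,6] (faults so far: 4)
  step 6: ref 1 -> HIT, frames=[1,4,6] (faults so far: 4)
  step 7: ref 6 -> HIT, frames=[1,4,6] (faults so far: 4)
  step 8: ref 4 -> HIT, frames=[1,4,6] (faults so far: 4)
  step 9: ref 3 -> FAULT, evict 1, frames=[3,4,6] (faults so far: 5)
  step 10: ref 4 -> HIT, frames=[3,4,6] (faults so far: 5)
  Optimal total faults: 5

Answer: 7 6 5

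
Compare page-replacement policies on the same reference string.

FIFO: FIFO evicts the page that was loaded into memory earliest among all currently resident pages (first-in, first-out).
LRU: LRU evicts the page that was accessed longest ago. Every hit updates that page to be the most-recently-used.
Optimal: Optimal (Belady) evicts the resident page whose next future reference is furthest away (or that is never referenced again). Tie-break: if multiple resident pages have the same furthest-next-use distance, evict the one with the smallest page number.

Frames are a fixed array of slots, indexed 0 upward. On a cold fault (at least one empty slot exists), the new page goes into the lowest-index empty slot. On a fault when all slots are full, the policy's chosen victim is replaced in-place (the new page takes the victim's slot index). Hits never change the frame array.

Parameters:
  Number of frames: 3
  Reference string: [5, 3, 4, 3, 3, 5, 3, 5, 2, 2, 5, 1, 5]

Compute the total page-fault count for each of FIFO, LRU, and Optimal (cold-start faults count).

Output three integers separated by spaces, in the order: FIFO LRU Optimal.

--- FIFO ---
  step 0: ref 5 -> FAULT, frames=[5,-,-] (faults so far: 1)
  step 1: ref 3 -> FAULT, frames=[5,3,-] (faults so far: 2)
  step 2: ref 4 -> FAULT, frames=[5,3,4] (faults so far: 3)
  step 3: ref 3 -> HIT, frames=[5,3,4] (faults so far: 3)
  step 4: ref 3 -> HIT, frames=[5,3,4] (faults so far: 3)
  step 5: ref 5 -> HIT, frames=[5,3,4] (faults so far: 3)
  step 6: ref 3 -> HIT, frames=[5,3,4] (faults so far: 3)
  step 7: ref 5 -> HIT, frames=[5,3,4] (faults so far: 3)
  step 8: ref 2 -> FAULT, evict 5, frames=[2,3,4] (faults so far: 4)
  step 9: ref 2 -> HIT, frames=[2,3,4] (faults so far: 4)
  step 10: ref 5 -> FAULT, evict 3, frames=[2,5,4] (faults so far: 5)
  step 11: ref 1 -> FAULT, evict 4, frames=[2,5,1] (faults so far: 6)
  step 12: ref 5 -> HIT, frames=[2,5,1] (faults so far: 6)
  FIFO total faults: 6
--- LRU ---
  step 0: ref 5 -> FAULT, frames=[5,-,-] (faults so far: 1)
  step 1: ref 3 -> FAULT, frames=[5,3,-] (faults so far: 2)
  step 2: ref 4 -> FAULT, frames=[5,3,4] (faults so far: 3)
  step 3: ref 3 -> HIT, frames=[5,3,4] (faults so far: 3)
  step 4: ref 3 -> HIT, frames=[5,3,4] (faults so far: 3)
  step 5: ref 5 -> HIT, frames=[5,3,4] (faults so far: 3)
  step 6: ref 3 -> HIT, frames=[5,3,4] (faults so far: 3)
  step 7: ref 5 -> HIT, frames=[5,3,4] (faults so far: 3)
  step 8: ref 2 -> FAULT, evict 4, frames=[5,3,2] (faults so far: 4)
  step 9: ref 2 -> HIT, frames=[5,3,2] (faults so far: 4)
  step 10: ref 5 -> HIT, frames=[5,3,2] (faults so far: 4)
  step 11: ref 1 -> FAULT, evict 3, frames=[5,1,2] (faults so far: 5)
  step 12: ref 5 -> HIT, frames=[5,1,2] (faults so far: 5)
  LRU total faults: 5
--- Optimal ---
  step 0: ref 5 -> FAULT, frames=[5,-,-] (faults so far: 1)
  step 1: ref 3 -> FAULT, frames=[5,3,-] (faults so far: 2)
  step 2: ref 4 -> FAULT, frames=[5,3,4] (faults so far: 3)
  step 3: ref 3 -> HIT, frames=[5,3,4] (faults so far: 3)
  step 4: ref 3 -> HIT, frames=[5,3,4] (faults so far: 3)
  step 5: ref 5 -> HIT, frames=[5,3,4] (faults so far: 3)
  step 6: ref 3 -> HIT, frames=[5,3,4] (faults so far: 3)
  step 7: ref 5 -> HIT, frames=[5,3,4] (faults so far: 3)
  step 8: ref 2 -> FAULT, evict 3, frames=[5,2,4] (faults so far: 4)
  step 9: ref 2 -> HIT, frames=[5,2,4] (faults so far: 4)
  step 10: ref 5 -> HIT, frames=[5,2,4] (faults so far: 4)
  step 11: ref 1 -> FAULT, evict 2, frames=[5,1,4] (faults so far: 5)
  step 12: ref 5 -> HIT, frames=[5,1,4] (faults so far: 5)
  Optimal total faults: 5

Answer: 6 5 5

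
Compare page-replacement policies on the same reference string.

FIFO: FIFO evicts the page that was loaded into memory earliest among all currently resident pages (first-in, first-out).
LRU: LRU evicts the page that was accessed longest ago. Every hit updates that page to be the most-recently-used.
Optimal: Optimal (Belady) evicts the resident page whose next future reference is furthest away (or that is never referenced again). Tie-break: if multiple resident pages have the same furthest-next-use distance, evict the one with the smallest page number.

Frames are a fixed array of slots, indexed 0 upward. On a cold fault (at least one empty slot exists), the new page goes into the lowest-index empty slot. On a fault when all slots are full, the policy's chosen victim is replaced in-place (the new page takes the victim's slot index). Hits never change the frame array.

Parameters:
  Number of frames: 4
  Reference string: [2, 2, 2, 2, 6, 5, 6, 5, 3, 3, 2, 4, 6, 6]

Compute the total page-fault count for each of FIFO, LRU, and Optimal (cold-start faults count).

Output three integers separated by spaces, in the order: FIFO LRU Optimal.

Answer: 5 6 5

Derivation:
--- FIFO ---
  step 0: ref 2 -> FAULT, frames=[2,-,-,-] (faults so far: 1)
  step 1: ref 2 -> HIT, frames=[2,-,-,-] (faults so far: 1)
  step 2: ref 2 -> HIT, frames=[2,-,-,-] (faults so far: 1)
  step 3: ref 2 -> HIT, frames=[2,-,-,-] (faults so far: 1)
  step 4: ref 6 -> FAULT, frames=[2,6,-,-] (faults so far: 2)
  step 5: ref 5 -> FAULT, frames=[2,6,5,-] (faults so far: 3)
  step 6: ref 6 -> HIT, frames=[2,6,5,-] (faults so far: 3)
  step 7: ref 5 -> HIT, frames=[2,6,5,-] (faults so far: 3)
  step 8: ref 3 -> FAULT, frames=[2,6,5,3] (faults so far: 4)
  step 9: ref 3 -> HIT, frames=[2,6,5,3] (faults so far: 4)
  step 10: ref 2 -> HIT, frames=[2,6,5,3] (faults so far: 4)
  step 11: ref 4 -> FAULT, evict 2, frames=[4,6,5,3] (faults so far: 5)
  step 12: ref 6 -> HIT, frames=[4,6,5,3] (faults so far: 5)
  step 13: ref 6 -> HIT, frames=[4,6,5,3] (faults so far: 5)
  FIFO total faults: 5
--- LRU ---
  step 0: ref 2 -> FAULT, frames=[2,-,-,-] (faults so far: 1)
  step 1: ref 2 -> HIT, frames=[2,-,-,-] (faults so far: 1)
  step 2: ref 2 -> HIT, frames=[2,-,-,-] (faults so far: 1)
  step 3: ref 2 -> HIT, frames=[2,-,-,-] (faults so far: 1)
  step 4: ref 6 -> FAULT, frames=[2,6,-,-] (faults so far: 2)
  step 5: ref 5 -> FAULT, frames=[2,6,5,-] (faults so far: 3)
  step 6: ref 6 -> HIT, frames=[2,6,5,-] (faults so far: 3)
  step 7: ref 5 -> HIT, frames=[2,6,5,-] (faults so far: 3)
  step 8: ref 3 -> FAULT, frames=[2,6,5,3] (faults so far: 4)
  step 9: ref 3 -> HIT, frames=[2,6,5,3] (faults so far: 4)
  step 10: ref 2 -> HIT, frames=[2,6,5,3] (faults so far: 4)
  step 11: ref 4 -> FAULT, evict 6, frames=[2,4,5,3] (faults so far: 5)
  step 12: ref 6 -> FAULT, evict 5, frames=[2,4,6,3] (faults so far: 6)
  step 13: ref 6 -> HIT, frames=[2,4,6,3] (faults so far: 6)
  LRU total faults: 6
--- Optimal ---
  step 0: ref 2 -> FAULT, frames=[2,-,-,-] (faults so far: 1)
  step 1: ref 2 -> HIT, frames=[2,-,-,-] (faults so far: 1)
  step 2: ref 2 -> HIT, frames=[2,-,-,-] (faults so far: 1)
  step 3: ref 2 -> HIT, frames=[2,-,-,-] (faults so far: 1)
  step 4: ref 6 -> FAULT, frames=[2,6,-,-] (faults so far: 2)
  step 5: ref 5 -> FAULT, frames=[2,6,5,-] (faults so far: 3)
  step 6: ref 6 -> HIT, frames=[2,6,5,-] (faults so far: 3)
  step 7: ref 5 -> HIT, frames=[2,6,5,-] (faults so far: 3)
  step 8: ref 3 -> FAULT, frames=[2,6,5,3] (faults so far: 4)
  step 9: ref 3 -> HIT, frames=[2,6,5,3] (faults so far: 4)
  step 10: ref 2 -> HIT, frames=[2,6,5,3] (faults so far: 4)
  step 11: ref 4 -> FAULT, evict 2, frames=[4,6,5,3] (faults so far: 5)
  step 12: ref 6 -> HIT, frames=[4,6,5,3] (faults so far: 5)
  step 13: ref 6 -> HIT, frames=[4,6,5,3] (faults so far: 5)
  Optimal total faults: 5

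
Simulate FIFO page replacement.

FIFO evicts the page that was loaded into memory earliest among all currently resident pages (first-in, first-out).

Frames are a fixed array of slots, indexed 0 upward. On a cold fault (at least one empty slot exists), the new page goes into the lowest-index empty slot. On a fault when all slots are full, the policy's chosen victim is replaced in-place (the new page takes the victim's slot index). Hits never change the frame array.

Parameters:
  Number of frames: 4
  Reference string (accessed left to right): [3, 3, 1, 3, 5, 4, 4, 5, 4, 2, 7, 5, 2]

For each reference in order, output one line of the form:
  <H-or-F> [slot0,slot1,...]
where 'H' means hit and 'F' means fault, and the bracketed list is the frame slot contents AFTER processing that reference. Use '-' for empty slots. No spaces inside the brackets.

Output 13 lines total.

F [3,-,-,-]
H [3,-,-,-]
F [3,1,-,-]
H [3,1,-,-]
F [3,1,5,-]
F [3,1,5,4]
H [3,1,5,4]
H [3,1,5,4]
H [3,1,5,4]
F [2,1,5,4]
F [2,7,5,4]
H [2,7,5,4]
H [2,7,5,4]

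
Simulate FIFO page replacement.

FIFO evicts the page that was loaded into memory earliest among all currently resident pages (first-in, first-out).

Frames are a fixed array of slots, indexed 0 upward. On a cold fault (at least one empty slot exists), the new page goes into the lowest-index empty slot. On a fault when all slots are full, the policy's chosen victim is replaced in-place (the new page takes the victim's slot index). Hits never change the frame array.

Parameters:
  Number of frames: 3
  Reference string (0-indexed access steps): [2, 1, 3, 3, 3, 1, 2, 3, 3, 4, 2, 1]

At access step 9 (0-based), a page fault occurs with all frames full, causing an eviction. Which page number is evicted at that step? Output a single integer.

Step 0: ref 2 -> FAULT, frames=[2,-,-]
Step 1: ref 1 -> FAULT, frames=[2,1,-]
Step 2: ref 3 -> FAULT, frames=[2,1,3]
Step 3: ref 3 -> HIT, frames=[2,1,3]
Step 4: ref 3 -> HIT, frames=[2,1,3]
Step 5: ref 1 -> HIT, frames=[2,1,3]
Step 6: ref 2 -> HIT, frames=[2,1,3]
Step 7: ref 3 -> HIT, frames=[2,1,3]
Step 8: ref 3 -> HIT, frames=[2,1,3]
Step 9: ref 4 -> FAULT, evict 2, frames=[4,1,3]
At step 9: evicted page 2

Answer: 2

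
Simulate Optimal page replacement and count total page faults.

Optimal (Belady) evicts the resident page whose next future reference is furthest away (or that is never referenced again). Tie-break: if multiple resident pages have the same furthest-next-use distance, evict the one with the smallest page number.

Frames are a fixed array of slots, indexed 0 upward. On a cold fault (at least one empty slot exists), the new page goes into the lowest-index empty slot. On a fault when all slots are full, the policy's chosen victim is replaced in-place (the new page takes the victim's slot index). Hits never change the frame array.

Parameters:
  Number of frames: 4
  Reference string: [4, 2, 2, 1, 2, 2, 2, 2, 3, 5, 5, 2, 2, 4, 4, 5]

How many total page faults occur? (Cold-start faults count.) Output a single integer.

Answer: 5

Derivation:
Step 0: ref 4 → FAULT, frames=[4,-,-,-]
Step 1: ref 2 → FAULT, frames=[4,2,-,-]
Step 2: ref 2 → HIT, frames=[4,2,-,-]
Step 3: ref 1 → FAULT, frames=[4,2,1,-]
Step 4: ref 2 → HIT, frames=[4,2,1,-]
Step 5: ref 2 → HIT, frames=[4,2,1,-]
Step 6: ref 2 → HIT, frames=[4,2,1,-]
Step 7: ref 2 → HIT, frames=[4,2,1,-]
Step 8: ref 3 → FAULT, frames=[4,2,1,3]
Step 9: ref 5 → FAULT (evict 1), frames=[4,2,5,3]
Step 10: ref 5 → HIT, frames=[4,2,5,3]
Step 11: ref 2 → HIT, frames=[4,2,5,3]
Step 12: ref 2 → HIT, frames=[4,2,5,3]
Step 13: ref 4 → HIT, frames=[4,2,5,3]
Step 14: ref 4 → HIT, frames=[4,2,5,3]
Step 15: ref 5 → HIT, frames=[4,2,5,3]
Total faults: 5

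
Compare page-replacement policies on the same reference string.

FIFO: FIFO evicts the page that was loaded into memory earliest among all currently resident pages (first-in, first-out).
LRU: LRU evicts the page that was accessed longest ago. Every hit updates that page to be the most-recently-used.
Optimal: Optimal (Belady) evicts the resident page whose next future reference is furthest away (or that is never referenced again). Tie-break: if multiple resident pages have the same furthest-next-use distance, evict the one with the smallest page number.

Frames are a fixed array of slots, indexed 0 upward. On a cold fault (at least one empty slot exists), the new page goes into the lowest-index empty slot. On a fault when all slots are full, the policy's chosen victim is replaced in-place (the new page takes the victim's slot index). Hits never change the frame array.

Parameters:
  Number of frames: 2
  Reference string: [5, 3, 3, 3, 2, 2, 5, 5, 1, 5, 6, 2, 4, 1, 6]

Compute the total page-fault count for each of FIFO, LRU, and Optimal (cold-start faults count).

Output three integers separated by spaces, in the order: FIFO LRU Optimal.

--- FIFO ---
  step 0: ref 5 -> FAULT, frames=[5,-] (faults so far: 1)
  step 1: ref 3 -> FAULT, frames=[5,3] (faults so far: 2)
  step 2: ref 3 -> HIT, frames=[5,3] (faults so far: 2)
  step 3: ref 3 -> HIT, frames=[5,3] (faults so far: 2)
  step 4: ref 2 -> FAULT, evict 5, frames=[2,3] (faults so far: 3)
  step 5: ref 2 -> HIT, frames=[2,3] (faults so far: 3)
  step 6: ref 5 -> FAULT, evict 3, frames=[2,5] (faults so far: 4)
  step 7: ref 5 -> HIT, frames=[2,5] (faults so far: 4)
  step 8: ref 1 -> FAULT, evict 2, frames=[1,5] (faults so far: 5)
  step 9: ref 5 -> HIT, frames=[1,5] (faults so far: 5)
  step 10: ref 6 -> FAULT, evict 5, frames=[1,6] (faults so far: 6)
  step 11: ref 2 -> FAULT, evict 1, frames=[2,6] (faults so far: 7)
  step 12: ref 4 -> FAULT, evict 6, frames=[2,4] (faults so far: 8)
  step 13: ref 1 -> FAULT, evict 2, frames=[1,4] (faults so far: 9)
  step 14: ref 6 -> FAULT, evict 4, frames=[1,6] (faults so far: 10)
  FIFO total faults: 10
--- LRU ---
  step 0: ref 5 -> FAULT, frames=[5,-] (faults so far: 1)
  step 1: ref 3 -> FAULT, frames=[5,3] (faults so far: 2)
  step 2: ref 3 -> HIT, frames=[5,3] (faults so far: 2)
  step 3: ref 3 -> HIT, frames=[5,3] (faults so far: 2)
  step 4: ref 2 -> FAULT, evict 5, frames=[2,3] (faults so far: 3)
  step 5: ref 2 -> HIT, frames=[2,3] (faults so far: 3)
  step 6: ref 5 -> FAULT, evict 3, frames=[2,5] (faults so far: 4)
  step 7: ref 5 -> HIT, frames=[2,5] (faults so far: 4)
  step 8: ref 1 -> FAULT, evict 2, frames=[1,5] (faults so far: 5)
  step 9: ref 5 -> HIT, frames=[1,5] (faults so far: 5)
  step 10: ref 6 -> FAULT, evict 1, frames=[6,5] (faults so far: 6)
  step 11: ref 2 -> FAULT, evict 5, frames=[6,2] (faults so far: 7)
  step 12: ref 4 -> FAULT, evict 6, frames=[4,2] (faults so far: 8)
  step 13: ref 1 -> FAULT, evict 2, frames=[4,1] (faults so far: 9)
  step 14: ref 6 -> FAULT, evict 4, frames=[6,1] (faults so far: 10)
  LRU total faults: 10
--- Optimal ---
  step 0: ref 5 -> FAULT, frames=[5,-] (faults so far: 1)
  step 1: ref 3 -> FAULT, frames=[5,3] (faults so far: 2)
  step 2: ref 3 -> HIT, frames=[5,3] (faults so far: 2)
  step 3: ref 3 -> HIT, frames=[5,3] (faults so far: 2)
  step 4: ref 2 -> FAULT, evict 3, frames=[5,2] (faults so far: 3)
  step 5: ref 2 -> HIT, frames=[5,2] (faults so far: 3)
  step 6: ref 5 -> HIT, frames=[5,2] (faults so far: 3)
  step 7: ref 5 -> HIT, frames=[5,2] (faults so far: 3)
  step 8: ref 1 -> FAULT, evict 2, frames=[5,1] (faults so far: 4)
  step 9: ref 5 -> HIT, frames=[5,1] (faults so far: 4)
  step 10: ref 6 -> FAULT, evict 5, frames=[6,1] (faults so far: 5)
  step 11: ref 2 -> FAULT, evict 6, frames=[2,1] (faults so far: 6)
  step 12: ref 4 -> FAULT, evict 2, frames=[4,1] (faults so far: 7)
  step 13: ref 1 -> HIT, frames=[4,1] (faults so far: 7)
  step 14: ref 6 -> FAULT, evict 1, frames=[4,6] (faults so far: 8)
  Optimal total faults: 8

Answer: 10 10 8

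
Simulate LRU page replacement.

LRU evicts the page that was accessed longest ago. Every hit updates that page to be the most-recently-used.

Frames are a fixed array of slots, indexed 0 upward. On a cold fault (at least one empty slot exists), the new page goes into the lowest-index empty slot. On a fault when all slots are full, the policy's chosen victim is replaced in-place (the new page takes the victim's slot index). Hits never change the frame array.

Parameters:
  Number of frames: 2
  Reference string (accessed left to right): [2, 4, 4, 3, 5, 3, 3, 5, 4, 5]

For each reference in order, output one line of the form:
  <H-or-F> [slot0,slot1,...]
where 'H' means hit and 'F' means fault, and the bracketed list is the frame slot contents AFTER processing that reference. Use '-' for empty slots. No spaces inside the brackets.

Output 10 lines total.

F [2,-]
F [2,4]
H [2,4]
F [3,4]
F [3,5]
H [3,5]
H [3,5]
H [3,5]
F [4,5]
H [4,5]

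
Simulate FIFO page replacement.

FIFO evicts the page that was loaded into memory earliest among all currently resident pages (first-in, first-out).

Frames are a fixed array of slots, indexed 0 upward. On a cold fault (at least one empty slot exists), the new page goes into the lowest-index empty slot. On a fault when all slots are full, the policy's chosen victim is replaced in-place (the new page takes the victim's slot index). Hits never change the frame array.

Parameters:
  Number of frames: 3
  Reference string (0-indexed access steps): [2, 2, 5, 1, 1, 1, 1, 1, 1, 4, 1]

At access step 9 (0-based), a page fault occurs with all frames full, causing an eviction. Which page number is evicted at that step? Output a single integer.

Step 0: ref 2 -> FAULT, frames=[2,-,-]
Step 1: ref 2 -> HIT, frames=[2,-,-]
Step 2: ref 5 -> FAULT, frames=[2,5,-]
Step 3: ref 1 -> FAULT, frames=[2,5,1]
Step 4: ref 1 -> HIT, frames=[2,5,1]
Step 5: ref 1 -> HIT, frames=[2,5,1]
Step 6: ref 1 -> HIT, frames=[2,5,1]
Step 7: ref 1 -> HIT, frames=[2,5,1]
Step 8: ref 1 -> HIT, frames=[2,5,1]
Step 9: ref 4 -> FAULT, evict 2, frames=[4,5,1]
At step 9: evicted page 2

Answer: 2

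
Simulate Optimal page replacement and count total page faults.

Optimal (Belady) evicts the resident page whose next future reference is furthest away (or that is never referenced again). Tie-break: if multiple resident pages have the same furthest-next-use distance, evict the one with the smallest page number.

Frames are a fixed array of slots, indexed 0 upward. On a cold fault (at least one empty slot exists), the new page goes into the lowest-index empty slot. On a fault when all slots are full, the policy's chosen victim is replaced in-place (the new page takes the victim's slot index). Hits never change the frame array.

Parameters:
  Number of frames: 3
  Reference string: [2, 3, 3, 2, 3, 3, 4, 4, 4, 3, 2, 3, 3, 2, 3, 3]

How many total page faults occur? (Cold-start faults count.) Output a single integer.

Answer: 3

Derivation:
Step 0: ref 2 → FAULT, frames=[2,-,-]
Step 1: ref 3 → FAULT, frames=[2,3,-]
Step 2: ref 3 → HIT, frames=[2,3,-]
Step 3: ref 2 → HIT, frames=[2,3,-]
Step 4: ref 3 → HIT, frames=[2,3,-]
Step 5: ref 3 → HIT, frames=[2,3,-]
Step 6: ref 4 → FAULT, frames=[2,3,4]
Step 7: ref 4 → HIT, frames=[2,3,4]
Step 8: ref 4 → HIT, frames=[2,3,4]
Step 9: ref 3 → HIT, frames=[2,3,4]
Step 10: ref 2 → HIT, frames=[2,3,4]
Step 11: ref 3 → HIT, frames=[2,3,4]
Step 12: ref 3 → HIT, frames=[2,3,4]
Step 13: ref 2 → HIT, frames=[2,3,4]
Step 14: ref 3 → HIT, frames=[2,3,4]
Step 15: ref 3 → HIT, frames=[2,3,4]
Total faults: 3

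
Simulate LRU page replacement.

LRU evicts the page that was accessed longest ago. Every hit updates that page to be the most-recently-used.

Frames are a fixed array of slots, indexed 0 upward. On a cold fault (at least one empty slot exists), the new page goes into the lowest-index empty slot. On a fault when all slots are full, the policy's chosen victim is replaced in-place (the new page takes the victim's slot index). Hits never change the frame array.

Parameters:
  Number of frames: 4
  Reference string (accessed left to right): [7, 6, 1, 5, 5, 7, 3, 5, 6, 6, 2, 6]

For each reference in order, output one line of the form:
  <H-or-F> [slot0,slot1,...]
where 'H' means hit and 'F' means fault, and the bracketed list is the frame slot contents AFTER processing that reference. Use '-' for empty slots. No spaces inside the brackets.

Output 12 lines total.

F [7,-,-,-]
F [7,6,-,-]
F [7,6,1,-]
F [7,6,1,5]
H [7,6,1,5]
H [7,6,1,5]
F [7,3,1,5]
H [7,3,1,5]
F [7,3,6,5]
H [7,3,6,5]
F [2,3,6,5]
H [2,3,6,5]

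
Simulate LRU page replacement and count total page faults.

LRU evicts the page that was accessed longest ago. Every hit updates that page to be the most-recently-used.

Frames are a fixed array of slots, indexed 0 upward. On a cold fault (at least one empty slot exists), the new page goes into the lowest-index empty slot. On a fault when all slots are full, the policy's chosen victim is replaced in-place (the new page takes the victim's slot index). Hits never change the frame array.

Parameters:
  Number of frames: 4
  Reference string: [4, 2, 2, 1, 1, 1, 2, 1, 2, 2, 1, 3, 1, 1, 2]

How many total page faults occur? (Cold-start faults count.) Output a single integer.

Step 0: ref 4 → FAULT, frames=[4,-,-,-]
Step 1: ref 2 → FAULT, frames=[4,2,-,-]
Step 2: ref 2 → HIT, frames=[4,2,-,-]
Step 3: ref 1 → FAULT, frames=[4,2,1,-]
Step 4: ref 1 → HIT, frames=[4,2,1,-]
Step 5: ref 1 → HIT, frames=[4,2,1,-]
Step 6: ref 2 → HIT, frames=[4,2,1,-]
Step 7: ref 1 → HIT, frames=[4,2,1,-]
Step 8: ref 2 → HIT, frames=[4,2,1,-]
Step 9: ref 2 → HIT, frames=[4,2,1,-]
Step 10: ref 1 → HIT, frames=[4,2,1,-]
Step 11: ref 3 → FAULT, frames=[4,2,1,3]
Step 12: ref 1 → HIT, frames=[4,2,1,3]
Step 13: ref 1 → HIT, frames=[4,2,1,3]
Step 14: ref 2 → HIT, frames=[4,2,1,3]
Total faults: 4

Answer: 4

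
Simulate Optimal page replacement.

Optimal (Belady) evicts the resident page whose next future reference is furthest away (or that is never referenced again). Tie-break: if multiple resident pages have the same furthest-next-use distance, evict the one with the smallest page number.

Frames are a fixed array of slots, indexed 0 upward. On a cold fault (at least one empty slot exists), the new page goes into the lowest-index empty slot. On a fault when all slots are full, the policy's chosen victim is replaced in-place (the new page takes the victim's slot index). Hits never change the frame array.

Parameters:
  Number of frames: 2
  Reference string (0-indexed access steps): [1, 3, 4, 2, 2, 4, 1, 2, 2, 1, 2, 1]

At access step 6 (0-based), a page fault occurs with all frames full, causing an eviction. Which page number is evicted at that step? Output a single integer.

Answer: 4

Derivation:
Step 0: ref 1 -> FAULT, frames=[1,-]
Step 1: ref 3 -> FAULT, frames=[1,3]
Step 2: ref 4 -> FAULT, evict 3, frames=[1,4]
Step 3: ref 2 -> FAULT, evict 1, frames=[2,4]
Step 4: ref 2 -> HIT, frames=[2,4]
Step 5: ref 4 -> HIT, frames=[2,4]
Step 6: ref 1 -> FAULT, evict 4, frames=[2,1]
At step 6: evicted page 4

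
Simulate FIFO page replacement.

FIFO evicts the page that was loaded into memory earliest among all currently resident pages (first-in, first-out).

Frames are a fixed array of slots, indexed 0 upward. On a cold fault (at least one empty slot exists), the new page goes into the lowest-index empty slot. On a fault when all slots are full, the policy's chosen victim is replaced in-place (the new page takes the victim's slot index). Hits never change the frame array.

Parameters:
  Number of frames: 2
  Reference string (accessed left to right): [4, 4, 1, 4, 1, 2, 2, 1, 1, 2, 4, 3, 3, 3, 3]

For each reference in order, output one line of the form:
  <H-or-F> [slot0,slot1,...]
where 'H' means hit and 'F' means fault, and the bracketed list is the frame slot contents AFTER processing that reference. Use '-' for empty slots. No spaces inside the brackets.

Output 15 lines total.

F [4,-]
H [4,-]
F [4,1]
H [4,1]
H [4,1]
F [2,1]
H [2,1]
H [2,1]
H [2,1]
H [2,1]
F [2,4]
F [3,4]
H [3,4]
H [3,4]
H [3,4]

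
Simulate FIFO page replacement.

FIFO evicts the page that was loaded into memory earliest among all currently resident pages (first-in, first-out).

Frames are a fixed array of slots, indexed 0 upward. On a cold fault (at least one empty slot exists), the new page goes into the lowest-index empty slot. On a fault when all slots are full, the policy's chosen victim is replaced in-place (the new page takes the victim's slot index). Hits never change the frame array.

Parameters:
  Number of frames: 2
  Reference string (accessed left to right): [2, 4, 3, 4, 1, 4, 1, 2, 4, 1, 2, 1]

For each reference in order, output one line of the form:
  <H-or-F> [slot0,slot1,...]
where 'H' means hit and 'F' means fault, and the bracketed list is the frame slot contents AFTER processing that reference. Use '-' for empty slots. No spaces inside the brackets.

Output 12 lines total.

F [2,-]
F [2,4]
F [3,4]
H [3,4]
F [3,1]
F [4,1]
H [4,1]
F [4,2]
H [4,2]
F [1,2]
H [1,2]
H [1,2]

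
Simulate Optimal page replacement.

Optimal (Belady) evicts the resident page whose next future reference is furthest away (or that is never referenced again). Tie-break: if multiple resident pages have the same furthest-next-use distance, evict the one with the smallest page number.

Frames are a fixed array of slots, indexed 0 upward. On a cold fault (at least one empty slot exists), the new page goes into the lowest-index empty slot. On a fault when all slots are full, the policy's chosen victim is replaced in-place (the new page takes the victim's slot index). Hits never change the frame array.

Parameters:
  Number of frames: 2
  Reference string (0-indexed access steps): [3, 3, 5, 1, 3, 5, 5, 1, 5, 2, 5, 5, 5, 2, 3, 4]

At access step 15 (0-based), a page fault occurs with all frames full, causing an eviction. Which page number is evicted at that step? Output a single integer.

Answer: 3

Derivation:
Step 0: ref 3 -> FAULT, frames=[3,-]
Step 1: ref 3 -> HIT, frames=[3,-]
Step 2: ref 5 -> FAULT, frames=[3,5]
Step 3: ref 1 -> FAULT, evict 5, frames=[3,1]
Step 4: ref 3 -> HIT, frames=[3,1]
Step 5: ref 5 -> FAULT, evict 3, frames=[5,1]
Step 6: ref 5 -> HIT, frames=[5,1]
Step 7: ref 1 -> HIT, frames=[5,1]
Step 8: ref 5 -> HIT, frames=[5,1]
Step 9: ref 2 -> FAULT, evict 1, frames=[5,2]
Step 10: ref 5 -> HIT, frames=[5,2]
Step 11: ref 5 -> HIT, frames=[5,2]
Step 12: ref 5 -> HIT, frames=[5,2]
Step 13: ref 2 -> HIT, frames=[5,2]
Step 14: ref 3 -> FAULT, evict 2, frames=[5,3]
Step 15: ref 4 -> FAULT, evict 3, frames=[5,4]
At step 15: evicted page 3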